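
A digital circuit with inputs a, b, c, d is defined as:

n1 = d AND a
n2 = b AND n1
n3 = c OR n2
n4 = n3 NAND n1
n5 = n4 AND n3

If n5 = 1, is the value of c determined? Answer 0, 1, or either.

n5 = n4 AND n3 must be 1, so both n4 = 1 and n3 = 1.
Every assignment with n5 = 1 has c = 1; there are 6 such assignment(s).

1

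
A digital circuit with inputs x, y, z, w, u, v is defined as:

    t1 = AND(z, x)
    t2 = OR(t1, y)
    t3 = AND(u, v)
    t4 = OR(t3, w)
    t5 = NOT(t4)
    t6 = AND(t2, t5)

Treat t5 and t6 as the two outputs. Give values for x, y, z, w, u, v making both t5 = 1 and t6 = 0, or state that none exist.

x=1, y=0, z=0, w=0, u=0, v=1

Check with x=1, y=0, z=0, w=0, u=0, v=1:
t1 = AND(z, x) = AND(0, 1) = 0
t2 = OR(t1, y) = OR(0, 0) = 0
t3 = AND(u, v) = AND(0, 1) = 0
t4 = OR(t3, w) = OR(0, 0) = 0
t5 = NOT(t4) = NOT 0 = 1
t6 = AND(t2, t5) = AND(0, 1) = 0
So t5 = 1 and t6 = 0.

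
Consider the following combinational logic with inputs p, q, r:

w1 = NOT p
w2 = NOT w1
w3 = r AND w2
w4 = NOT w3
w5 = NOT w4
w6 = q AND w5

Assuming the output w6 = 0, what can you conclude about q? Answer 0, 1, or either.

either

Both values of q occur among assignments with w6 = 0:
  q=0: p=0, q=0, r=0
  q=1: p=0, q=1, r=0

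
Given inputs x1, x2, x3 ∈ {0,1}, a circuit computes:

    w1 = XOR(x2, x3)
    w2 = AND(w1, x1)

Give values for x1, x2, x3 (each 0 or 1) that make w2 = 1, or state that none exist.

x1=1, x2=1, x3=0

w2 = AND(w1, x1) must be 1, so both w1 = 1 and x1 = 1.
w1 = XOR(x2, x3) must be 1, so x2 and x3 differ.
Check with x1=1, x2=1, x3=0:
w1 = XOR(x2, x3) = XOR(1, 0) = 1
w2 = AND(w1, x1) = AND(1, 1) = 1
So w2 = 1 as required.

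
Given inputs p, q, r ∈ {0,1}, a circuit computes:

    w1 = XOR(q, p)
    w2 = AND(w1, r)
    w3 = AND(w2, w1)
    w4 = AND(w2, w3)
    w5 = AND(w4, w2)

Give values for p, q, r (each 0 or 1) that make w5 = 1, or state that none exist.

w5 = AND(w4, w2) must be 1, so both w4 = 1 and w2 = 1.
w4 = AND(w2, w3) must be 1, so both w2 = 1 and w3 = 1.
Check with p=1 q=0 r=1:
w1 = XOR(q, p) = XOR(0, 1) = 1
w2 = AND(w1, r) = AND(1, 1) = 1
w3 = AND(w2, w1) = AND(1, 1) = 1
w4 = AND(w2, w3) = AND(1, 1) = 1
w5 = AND(w4, w2) = AND(1, 1) = 1
So w5 = 1 as required.

p=1 q=0 r=1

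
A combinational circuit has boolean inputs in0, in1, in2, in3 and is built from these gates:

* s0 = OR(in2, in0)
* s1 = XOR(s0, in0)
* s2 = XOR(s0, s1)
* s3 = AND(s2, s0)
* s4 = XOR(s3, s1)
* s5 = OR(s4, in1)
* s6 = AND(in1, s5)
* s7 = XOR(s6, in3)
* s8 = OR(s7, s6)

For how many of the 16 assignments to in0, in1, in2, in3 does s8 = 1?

12

s8 = OR(s7, s6) must be 1, so at least one of s7, s6 is 1.
Enumerating the 16 input combinations, 12 give s8 = 1 and 4 give s8 = 0.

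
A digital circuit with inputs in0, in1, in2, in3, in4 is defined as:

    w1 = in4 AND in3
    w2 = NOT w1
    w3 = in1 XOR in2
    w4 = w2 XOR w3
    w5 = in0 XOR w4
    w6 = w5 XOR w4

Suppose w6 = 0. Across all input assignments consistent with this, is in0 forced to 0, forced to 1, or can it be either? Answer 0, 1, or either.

w6 = w5 XOR w4 must be 0, so w5 and w4 are equal.
Every assignment with w6 = 0 has in0 = 0; there are 16 such assignment(s).

0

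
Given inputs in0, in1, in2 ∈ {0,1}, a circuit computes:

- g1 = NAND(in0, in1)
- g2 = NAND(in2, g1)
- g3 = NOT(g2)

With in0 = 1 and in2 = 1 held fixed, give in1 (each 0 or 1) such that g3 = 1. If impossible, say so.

g3 = NOT(g2) must be 1, so g2 = 0.
g2 = NAND(in2, g1) must be 0, so both in2 = 1 and g1 = 1.
Check with in0 = 1 and in2 = 1 and in1=0:
g1 = NAND(in0, in1) = NAND(1, 0) = 1
g2 = NAND(in2, g1) = NAND(1, 1) = 0
g3 = NOT(g2) = NOT 0 = 1
So g3 = 1.

in1=0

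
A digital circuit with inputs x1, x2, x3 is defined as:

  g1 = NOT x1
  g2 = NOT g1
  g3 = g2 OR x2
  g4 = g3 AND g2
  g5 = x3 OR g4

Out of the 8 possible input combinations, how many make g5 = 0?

g5 = x3 OR g4 must be 0, so both x3 = 0 and g4 = 0.
g4 = g3 AND g2 must be 0, so at least one of g3, g2 is 0.
Satisfying assignments:
  x1=0, x2=0, x3=0
  x1=0, x2=1, x3=0

2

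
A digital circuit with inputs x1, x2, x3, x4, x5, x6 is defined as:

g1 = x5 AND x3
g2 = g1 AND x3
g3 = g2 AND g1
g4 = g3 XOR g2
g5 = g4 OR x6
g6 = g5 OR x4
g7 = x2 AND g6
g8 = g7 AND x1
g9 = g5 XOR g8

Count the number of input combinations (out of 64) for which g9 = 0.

g9 = g5 XOR g8 must be 0, so g5 and g8 are equal.
Enumerating the 64 input combinations, 36 give g9 = 0 and 28 give g9 = 1.

36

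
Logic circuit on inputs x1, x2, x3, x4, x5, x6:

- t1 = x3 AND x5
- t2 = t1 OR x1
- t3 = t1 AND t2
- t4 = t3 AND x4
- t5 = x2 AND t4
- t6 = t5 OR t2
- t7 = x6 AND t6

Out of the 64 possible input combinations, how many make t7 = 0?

44

t7 = x6 AND t6 must be 0, so at least one of x6, t6 is 0.
Enumerating the 64 input combinations, 44 give t7 = 0 and 20 give t7 = 1.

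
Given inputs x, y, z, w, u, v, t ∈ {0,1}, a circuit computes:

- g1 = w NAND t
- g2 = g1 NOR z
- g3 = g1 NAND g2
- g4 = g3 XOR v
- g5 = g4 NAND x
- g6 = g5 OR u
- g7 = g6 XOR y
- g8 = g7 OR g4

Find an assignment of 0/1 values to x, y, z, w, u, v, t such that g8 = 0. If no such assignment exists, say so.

Check with x=0, y=1, z=0, w=1, u=0, v=1, t=0:
g1 = w NAND t = 1 NAND 0 = 1
g2 = g1 NOR z = 1 NOR 0 = 0
g3 = g1 NAND g2 = 1 NAND 0 = 1
g4 = g3 XOR v = 1 XOR 1 = 0
g5 = g4 NAND x = 0 NAND 0 = 1
g6 = g5 OR u = 1 OR 0 = 1
g7 = g6 XOR y = 1 XOR 1 = 0
g8 = g7 OR g4 = 0 OR 0 = 0
So g8 = 0 as required.

x=0, y=1, z=0, w=1, u=0, v=1, t=0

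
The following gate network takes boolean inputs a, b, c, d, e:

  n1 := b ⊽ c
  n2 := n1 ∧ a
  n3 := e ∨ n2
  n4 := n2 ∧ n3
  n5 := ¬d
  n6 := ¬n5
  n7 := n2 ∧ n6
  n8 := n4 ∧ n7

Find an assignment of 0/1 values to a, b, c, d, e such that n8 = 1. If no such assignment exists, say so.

n8 = n4 ∧ n7 must be 1, so both n4 = 1 and n7 = 1.
n4 = n2 ∧ n3 must be 1, so both n2 = 1 and n3 = 1.
n7 = n2 ∧ n6 must be 1, so both n2 = 1 and n6 = 1.
Check with a=1, b=0, c=0, d=1, e=0:
n1 = b ⊽ c = 0 ⊽ 0 = 1
n2 = n1 ∧ a = 1 ∧ 1 = 1
n3 = e ∨ n2 = 0 ∨ 1 = 1
n4 = n2 ∧ n3 = 1 ∧ 1 = 1
n5 = ¬d = ¬1 = 0
n6 = ¬n5 = ¬0 = 1
n7 = n2 ∧ n6 = 1 ∧ 1 = 1
n8 = n4 ∧ n7 = 1 ∧ 1 = 1
So n8 = 1 as required.

a=1, b=0, c=0, d=1, e=0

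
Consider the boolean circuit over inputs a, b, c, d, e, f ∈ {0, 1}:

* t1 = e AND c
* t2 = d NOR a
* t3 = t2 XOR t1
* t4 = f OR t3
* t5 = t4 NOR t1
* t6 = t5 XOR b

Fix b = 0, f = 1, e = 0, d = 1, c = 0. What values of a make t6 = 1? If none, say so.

no solution exists

With b = 0, f = 1, e = 0, d = 1, c = 0 fixed, none of the 2 settings of a give t6 = 1.
For example, with a=0:
t1 = e AND c = 0 AND 0 = 0
t2 = d NOR a = 1 NOR 0 = 0
t3 = t2 XOR t1 = 0 XOR 0 = 0
t4 = f OR t3 = 1 OR 0 = 1
t5 = t4 NOR t1 = 1 NOR 0 = 0
t6 = t5 XOR b = 0 XOR 0 = 0
giving t6 = 0 ≠ 1.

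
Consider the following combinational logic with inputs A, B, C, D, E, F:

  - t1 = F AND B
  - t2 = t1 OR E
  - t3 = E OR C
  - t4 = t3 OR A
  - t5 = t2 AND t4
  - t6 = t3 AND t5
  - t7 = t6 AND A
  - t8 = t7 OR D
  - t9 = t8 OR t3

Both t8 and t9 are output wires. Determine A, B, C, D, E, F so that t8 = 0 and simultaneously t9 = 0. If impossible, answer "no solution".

Check with A=0, B=0, C=0, D=0, E=0, F=1:
t1 = F AND B = 1 AND 0 = 0
t2 = t1 OR E = 0 OR 0 = 0
t3 = E OR C = 0 OR 0 = 0
t4 = t3 OR A = 0 OR 0 = 0
t5 = t2 AND t4 = 0 AND 0 = 0
t6 = t3 AND t5 = 0 AND 0 = 0
t7 = t6 AND A = 0 AND 0 = 0
t8 = t7 OR D = 0 OR 0 = 0
t9 = t8 OR t3 = 0 OR 0 = 0
So t8 = 0 and t9 = 0.

A=0, B=0, C=0, D=0, E=0, F=1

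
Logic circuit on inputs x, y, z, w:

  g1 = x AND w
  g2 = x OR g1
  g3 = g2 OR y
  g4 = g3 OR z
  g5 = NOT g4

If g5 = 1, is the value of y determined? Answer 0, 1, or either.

g5 = NOT g4 must be 1, so g4 = 0.
g4 = g3 OR z must be 0, so both g3 = 0 and z = 0.
g3 = g2 OR y must be 0, so both g2 = 0 and y = 0.
Every assignment with g5 = 1 has y = 0; there are 2 such assignment(s).
  x=0, y=0, z=0, w=0
  x=0, y=0, z=0, w=1

0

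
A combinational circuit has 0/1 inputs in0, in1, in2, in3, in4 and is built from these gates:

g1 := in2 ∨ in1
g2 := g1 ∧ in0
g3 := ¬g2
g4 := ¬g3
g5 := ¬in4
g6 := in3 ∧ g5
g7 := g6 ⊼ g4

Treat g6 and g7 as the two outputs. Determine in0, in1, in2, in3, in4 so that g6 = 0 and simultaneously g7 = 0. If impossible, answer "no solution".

Across all 32 input combinations, none give both g6 = 0 and g7 = 0.

no solution exists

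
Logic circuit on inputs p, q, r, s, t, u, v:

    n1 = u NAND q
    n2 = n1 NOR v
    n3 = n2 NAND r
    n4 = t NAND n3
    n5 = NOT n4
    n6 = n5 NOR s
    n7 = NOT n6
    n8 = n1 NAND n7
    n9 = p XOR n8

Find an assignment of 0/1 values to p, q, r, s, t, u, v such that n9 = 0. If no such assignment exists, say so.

p=1, q=0, r=1, s=0, t=0, u=0, v=1

n9 = p XOR n8 must be 0, so p and n8 are equal.
Check with p=1, q=0, r=1, s=0, t=0, u=0, v=1:
n1 = u NAND q = 0 NAND 0 = 1
n2 = n1 NOR v = 1 NOR 1 = 0
n3 = n2 NAND r = 0 NAND 1 = 1
n4 = t NAND n3 = 0 NAND 1 = 1
n5 = NOT n4 = NOT 1 = 0
n6 = n5 NOR s = 0 NOR 0 = 1
n7 = NOT n6 = NOT 1 = 0
n8 = n1 NAND n7 = 1 NAND 0 = 1
n9 = p XOR n8 = 1 XOR 1 = 0
So n9 = 0 as required.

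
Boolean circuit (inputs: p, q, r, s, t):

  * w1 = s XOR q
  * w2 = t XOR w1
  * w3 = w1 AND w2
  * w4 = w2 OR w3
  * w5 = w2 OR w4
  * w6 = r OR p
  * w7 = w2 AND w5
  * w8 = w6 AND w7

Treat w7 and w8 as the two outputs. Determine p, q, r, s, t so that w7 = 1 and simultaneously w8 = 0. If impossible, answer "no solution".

Check with p=0, q=1, r=0, s=1, t=1:
w1 = s XOR q = 1 XOR 1 = 0
w2 = t XOR w1 = 1 XOR 0 = 1
w3 = w1 AND w2 = 0 AND 1 = 0
w4 = w2 OR w3 = 1 OR 0 = 1
w5 = w2 OR w4 = 1 OR 1 = 1
w6 = r OR p = 0 OR 0 = 0
w7 = w2 AND w5 = 1 AND 1 = 1
w8 = w6 AND w7 = 0 AND 1 = 0
So w7 = 1 and w8 = 0.

p=0, q=1, r=0, s=1, t=1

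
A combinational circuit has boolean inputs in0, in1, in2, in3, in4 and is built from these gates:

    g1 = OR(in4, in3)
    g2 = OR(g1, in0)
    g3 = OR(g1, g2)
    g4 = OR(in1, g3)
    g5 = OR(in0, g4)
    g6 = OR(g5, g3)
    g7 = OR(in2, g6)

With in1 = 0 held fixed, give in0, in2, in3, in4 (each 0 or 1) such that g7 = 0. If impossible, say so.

in0=0 in2=0 in3=0 in4=0

g7 = OR(in2, g6) must be 0, so both in2 = 0 and g6 = 0.
g6 = OR(g5, g3) must be 0, so both g5 = 0 and g3 = 0.
Check with in1 = 0 and in0=0, in2=0, in3=0, in4=0:
g1 = OR(in4, in3) = OR(0, 0) = 0
g2 = OR(g1, in0) = OR(0, 0) = 0
g3 = OR(g1, g2) = OR(0, 0) = 0
g4 = OR(in1, g3) = OR(0, 0) = 0
g5 = OR(in0, g4) = OR(0, 0) = 0
g6 = OR(g5, g3) = OR(0, 0) = 0
g7 = OR(in2, g6) = OR(0, 0) = 0
So g7 = 0.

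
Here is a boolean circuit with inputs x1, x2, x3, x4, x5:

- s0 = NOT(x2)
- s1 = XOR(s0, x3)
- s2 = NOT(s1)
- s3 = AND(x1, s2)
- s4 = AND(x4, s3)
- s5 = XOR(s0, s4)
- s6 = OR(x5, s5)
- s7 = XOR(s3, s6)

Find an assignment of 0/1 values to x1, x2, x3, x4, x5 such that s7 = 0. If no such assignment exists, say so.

x1=1 x2=1 x3=0 x4=0 x5=1

s7 = XOR(s3, s6) must be 0, so s3 and s6 are equal.
Check with x1=1 x2=1 x3=0 x4=0 x5=1:
s0 = NOT(x2) = NOT 1 = 0
s1 = XOR(s0, x3) = XOR(0, 0) = 0
s2 = NOT(s1) = NOT 0 = 1
s3 = AND(x1, s2) = AND(1, 1) = 1
s4 = AND(x4, s3) = AND(0, 1) = 0
s5 = XOR(s0, s4) = XOR(0, 0) = 0
s6 = OR(x5, s5) = OR(1, 0) = 1
s7 = XOR(s3, s6) = XOR(1, 1) = 0
So s7 = 0 as required.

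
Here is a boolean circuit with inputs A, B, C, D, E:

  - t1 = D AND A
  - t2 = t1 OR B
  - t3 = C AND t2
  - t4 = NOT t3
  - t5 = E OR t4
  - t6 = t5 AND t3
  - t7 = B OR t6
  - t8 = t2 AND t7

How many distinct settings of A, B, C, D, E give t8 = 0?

t8 = t2 AND t7 must be 0, so at least one of t2, t7 is 0.
Enumerating the 32 input combinations, 15 give t8 = 0 and 17 give t8 = 1.

15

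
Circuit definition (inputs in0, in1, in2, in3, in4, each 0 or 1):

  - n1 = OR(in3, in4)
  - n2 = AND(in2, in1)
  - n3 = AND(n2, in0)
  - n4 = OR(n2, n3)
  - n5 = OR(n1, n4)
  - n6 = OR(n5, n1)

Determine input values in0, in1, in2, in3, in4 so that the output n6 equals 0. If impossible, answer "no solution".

in0=0 in1=1 in2=0 in3=0 in4=0

Check with in0=0 in1=1 in2=0 in3=0 in4=0:
n1 = OR(in3, in4) = OR(0, 0) = 0
n2 = AND(in2, in1) = AND(0, 1) = 0
n3 = AND(n2, in0) = AND(0, 0) = 0
n4 = OR(n2, n3) = OR(0, 0) = 0
n5 = OR(n1, n4) = OR(0, 0) = 0
n6 = OR(n5, n1) = OR(0, 0) = 0
So n6 = 0 as required.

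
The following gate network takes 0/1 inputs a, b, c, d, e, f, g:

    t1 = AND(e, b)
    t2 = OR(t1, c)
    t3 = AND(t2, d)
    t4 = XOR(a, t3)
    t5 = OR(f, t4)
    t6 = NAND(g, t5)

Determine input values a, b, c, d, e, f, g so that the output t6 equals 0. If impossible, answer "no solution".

a=1 b=1 c=0 d=0 e=0 f=0 g=1

Check with a=1 b=1 c=0 d=0 e=0 f=0 g=1:
t1 = AND(e, b) = AND(0, 1) = 0
t2 = OR(t1, c) = OR(0, 0) = 0
t3 = AND(t2, d) = AND(0, 0) = 0
t4 = XOR(a, t3) = XOR(1, 0) = 1
t5 = OR(f, t4) = OR(0, 1) = 1
t6 = NAND(g, t5) = NAND(1, 1) = 0
So t6 = 0 as required.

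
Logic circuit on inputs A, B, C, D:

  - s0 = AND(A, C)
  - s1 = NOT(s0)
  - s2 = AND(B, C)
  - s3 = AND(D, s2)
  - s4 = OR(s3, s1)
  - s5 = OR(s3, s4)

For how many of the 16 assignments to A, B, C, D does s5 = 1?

s5 = OR(s3, s4) must be 1, so at least one of s3, s4 is 1.
Enumerating the 16 input combinations, 13 give s5 = 1 and 3 give s5 = 0.

13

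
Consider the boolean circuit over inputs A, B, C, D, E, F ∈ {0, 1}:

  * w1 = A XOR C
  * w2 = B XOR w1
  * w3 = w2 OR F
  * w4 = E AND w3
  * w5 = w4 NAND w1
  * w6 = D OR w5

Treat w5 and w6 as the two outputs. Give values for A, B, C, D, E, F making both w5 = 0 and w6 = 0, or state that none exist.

A=0, B=0, C=1, D=0, E=1, F=1

Check with A=0, B=0, C=1, D=0, E=1, F=1:
w1 = A XOR C = 0 XOR 1 = 1
w2 = B XOR w1 = 0 XOR 1 = 1
w3 = w2 OR F = 1 OR 1 = 1
w4 = E AND w3 = 1 AND 1 = 1
w5 = w4 NAND w1 = 1 NAND 1 = 0
w6 = D OR w5 = 0 OR 0 = 0
So w5 = 0 and w6 = 0.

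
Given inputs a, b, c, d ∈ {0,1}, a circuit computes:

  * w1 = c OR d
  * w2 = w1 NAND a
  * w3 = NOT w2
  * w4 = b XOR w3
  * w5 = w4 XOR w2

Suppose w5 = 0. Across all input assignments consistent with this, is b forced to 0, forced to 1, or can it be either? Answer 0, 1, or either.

1

w5 = w4 XOR w2 must be 0, so w4 and w2 are equal.
Every assignment with w5 = 0 has b = 1; there are 8 such assignment(s).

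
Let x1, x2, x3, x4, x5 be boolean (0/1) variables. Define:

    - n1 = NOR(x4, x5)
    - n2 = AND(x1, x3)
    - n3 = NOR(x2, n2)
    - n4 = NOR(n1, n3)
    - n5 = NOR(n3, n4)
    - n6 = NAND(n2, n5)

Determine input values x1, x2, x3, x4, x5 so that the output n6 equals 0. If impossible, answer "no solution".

x1=1, x2=1, x3=1, x4=0, x5=0

n6 = NAND(n2, n5) must be 0, so both n2 = 1 and n5 = 1.
Check with x1=1, x2=1, x3=1, x4=0, x5=0:
n1 = NOR(x4, x5) = NOR(0, 0) = 1
n2 = AND(x1, x3) = AND(1, 1) = 1
n3 = NOR(x2, n2) = NOR(1, 1) = 0
n4 = NOR(n1, n3) = NOR(1, 0) = 0
n5 = NOR(n3, n4) = NOR(0, 0) = 1
n6 = NAND(n2, n5) = NAND(1, 1) = 0
So n6 = 0 as required.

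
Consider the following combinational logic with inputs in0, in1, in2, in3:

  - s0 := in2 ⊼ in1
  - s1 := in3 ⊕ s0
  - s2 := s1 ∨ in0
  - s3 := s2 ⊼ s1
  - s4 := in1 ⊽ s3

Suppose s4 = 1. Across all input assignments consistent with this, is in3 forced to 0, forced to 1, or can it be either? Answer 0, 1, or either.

s4 = in1 ⊽ s3 must be 1, so both in1 = 0 and s3 = 0.
s3 = s2 ⊼ s1 must be 0, so both s2 = 1 and s1 = 1.
s2 = s1 ∨ in0 must be 1, so at least one of s1, in0 is 1.
Every assignment with s4 = 1 has in3 = 0; there are 4 such assignment(s).
  in0=0, in1=0, in2=0, in3=0
  in0=0, in1=0, in2=1, in3=0
  in0=1, in1=0, in2=0, in3=0
  in0=1, in1=0, in2=1, in3=0

0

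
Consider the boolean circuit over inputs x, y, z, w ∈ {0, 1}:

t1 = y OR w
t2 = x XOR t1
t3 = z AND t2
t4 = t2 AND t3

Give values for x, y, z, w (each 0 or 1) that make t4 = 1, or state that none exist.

t4 = t2 AND t3 must be 1, so both t2 = 1 and t3 = 1.
Check with x=0, y=1, z=1, w=1:
t1 = y OR w = 1 OR 1 = 1
t2 = x XOR t1 = 0 XOR 1 = 1
t3 = z AND t2 = 1 AND 1 = 1
t4 = t2 AND t3 = 1 AND 1 = 1
So t4 = 1 as required.

x=0, y=1, z=1, w=1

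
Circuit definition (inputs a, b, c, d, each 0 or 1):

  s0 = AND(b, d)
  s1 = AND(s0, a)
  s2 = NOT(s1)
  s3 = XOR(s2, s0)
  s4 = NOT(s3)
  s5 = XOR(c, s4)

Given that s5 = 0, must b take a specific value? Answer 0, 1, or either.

either

Both values of b occur among assignments with s5 = 0:
  b=0: a=0, b=0, c=0, d=0
  b=1: a=0, b=1, c=0, d=0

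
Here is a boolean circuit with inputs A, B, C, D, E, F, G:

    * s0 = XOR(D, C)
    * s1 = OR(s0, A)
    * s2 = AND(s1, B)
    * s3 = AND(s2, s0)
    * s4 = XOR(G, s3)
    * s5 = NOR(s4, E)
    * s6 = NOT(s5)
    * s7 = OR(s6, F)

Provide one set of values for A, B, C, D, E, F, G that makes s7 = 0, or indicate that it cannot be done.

s7 = OR(s6, F) must be 0, so both s6 = 0 and F = 0.
s6 = NOT(s5) must be 0, so s5 = 1.
Check with A=0, B=0, C=1, D=0, E=0, F=0, G=0:
s0 = XOR(D, C) = XOR(0, 1) = 1
s1 = OR(s0, A) = OR(1, 0) = 1
s2 = AND(s1, B) = AND(1, 0) = 0
s3 = AND(s2, s0) = AND(0, 1) = 0
s4 = XOR(G, s3) = XOR(0, 0) = 0
s5 = NOR(s4, E) = NOR(0, 0) = 1
s6 = NOT(s5) = NOT 1 = 0
s7 = OR(s6, F) = OR(0, 0) = 0
So s7 = 0 as required.

A=0, B=0, C=1, D=0, E=0, F=0, G=0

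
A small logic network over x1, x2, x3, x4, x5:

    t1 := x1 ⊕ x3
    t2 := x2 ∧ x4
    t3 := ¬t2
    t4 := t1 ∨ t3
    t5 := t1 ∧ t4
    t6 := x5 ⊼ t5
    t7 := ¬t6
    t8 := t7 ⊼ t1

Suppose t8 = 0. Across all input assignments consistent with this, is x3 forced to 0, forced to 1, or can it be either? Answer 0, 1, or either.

Both values of x3 occur among assignments with t8 = 0:
  x3=0: x1=1, x2=0, x3=0, x4=0, x5=1
  x3=1: x1=0, x2=0, x3=1, x4=0, x5=1

either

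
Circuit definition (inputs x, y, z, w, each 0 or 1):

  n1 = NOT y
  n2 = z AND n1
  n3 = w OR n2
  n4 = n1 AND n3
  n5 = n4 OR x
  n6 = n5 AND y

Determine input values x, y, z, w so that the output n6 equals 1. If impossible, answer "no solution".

n6 = n5 AND y must be 1, so both n5 = 1 and y = 1.
n5 = n4 OR x must be 1, so at least one of n4, x is 1.
Check with x=1, y=1, z=0, w=0:
n1 = NOT y = NOT 1 = 0
n2 = z AND n1 = 0 AND 0 = 0
n3 = w OR n2 = 0 OR 0 = 0
n4 = n1 AND n3 = 0 AND 0 = 0
n5 = n4 OR x = 0 OR 1 = 1
n6 = n5 AND y = 1 AND 1 = 1
So n6 = 1 as required.

x=1, y=1, z=0, w=0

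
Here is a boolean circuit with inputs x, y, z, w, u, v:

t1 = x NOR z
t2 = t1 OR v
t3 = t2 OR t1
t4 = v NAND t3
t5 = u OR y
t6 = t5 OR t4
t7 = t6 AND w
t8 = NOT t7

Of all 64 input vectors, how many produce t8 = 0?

t8 = NOT t7 must be 0, so t7 = 1.
t7 = t6 AND w must be 1, so both t6 = 1 and w = 1.
Enumerating the 64 input combinations, 28 give t8 = 0 and 36 give t8 = 1.

28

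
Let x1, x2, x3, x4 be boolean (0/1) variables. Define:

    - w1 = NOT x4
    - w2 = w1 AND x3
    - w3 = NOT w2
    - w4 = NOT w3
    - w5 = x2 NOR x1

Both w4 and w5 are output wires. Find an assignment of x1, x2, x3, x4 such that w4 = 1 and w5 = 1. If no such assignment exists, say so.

Check with x1=0, x2=0, x3=1, x4=0:
w1 = NOT x4 = NOT 0 = 1
w2 = w1 AND x3 = 1 AND 1 = 1
w3 = NOT w2 = NOT 1 = 0
w4 = NOT w3 = NOT 0 = 1
w5 = x2 NOR x1 = 0 NOR 0 = 1
So w4 = 1 and w5 = 1.

x1=0, x2=0, x3=1, x4=0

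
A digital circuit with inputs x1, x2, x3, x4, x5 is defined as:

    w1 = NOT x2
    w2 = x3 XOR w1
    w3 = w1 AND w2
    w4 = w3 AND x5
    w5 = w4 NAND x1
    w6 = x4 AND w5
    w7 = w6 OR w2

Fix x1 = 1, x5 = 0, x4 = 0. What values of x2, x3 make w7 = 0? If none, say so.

Check with x1 = 1, x5 = 0, x4 = 0 and x2=0, x3=1:
w1 = NOT x2 = NOT 0 = 1
w2 = x3 XOR w1 = 1 XOR 1 = 0
w3 = w1 AND w2 = 1 AND 0 = 0
w4 = w3 AND x5 = 0 AND 0 = 0
w5 = w4 NAND x1 = 0 NAND 1 = 1
w6 = x4 AND w5 = 0 AND 1 = 0
w7 = w6 OR w2 = 0 OR 0 = 0
So w7 = 0.

x2=0 x3=1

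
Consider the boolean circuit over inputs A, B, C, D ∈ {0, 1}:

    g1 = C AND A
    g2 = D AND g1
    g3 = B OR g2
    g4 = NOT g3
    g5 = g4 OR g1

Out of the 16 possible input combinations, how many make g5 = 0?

6

g5 = g4 OR g1 must be 0, so both g4 = 0 and g1 = 0.
Enumerating the 16 input combinations, 6 give g5 = 0 and 10 give g5 = 1.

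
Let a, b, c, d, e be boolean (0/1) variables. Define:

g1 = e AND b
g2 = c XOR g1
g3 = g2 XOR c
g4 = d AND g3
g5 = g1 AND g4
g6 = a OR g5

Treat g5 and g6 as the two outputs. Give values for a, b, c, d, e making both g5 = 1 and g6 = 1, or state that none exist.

Check with a=0, b=1, c=1, d=1, e=1:
g1 = e AND b = 1 AND 1 = 1
g2 = c XOR g1 = 1 XOR 1 = 0
g3 = g2 XOR c = 0 XOR 1 = 1
g4 = d AND g3 = 1 AND 1 = 1
g5 = g1 AND g4 = 1 AND 1 = 1
g6 = a OR g5 = 0 OR 1 = 1
So g5 = 1 and g6 = 1.

a=0, b=1, c=1, d=1, e=1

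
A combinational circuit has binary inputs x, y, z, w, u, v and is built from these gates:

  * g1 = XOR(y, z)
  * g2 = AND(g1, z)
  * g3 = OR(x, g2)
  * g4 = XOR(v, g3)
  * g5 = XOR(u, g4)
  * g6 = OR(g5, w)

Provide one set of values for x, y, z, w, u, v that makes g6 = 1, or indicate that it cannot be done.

g6 = OR(g5, w) must be 1, so at least one of g5, w is 1.
Check with x=1 y=1 z=1 w=1 u=0 v=0:
g1 = XOR(y, z) = XOR(1, 1) = 0
g2 = AND(g1, z) = AND(0, 1) = 0
g3 = OR(x, g2) = OR(1, 0) = 1
g4 = XOR(v, g3) = XOR(0, 1) = 1
g5 = XOR(u, g4) = XOR(0, 1) = 1
g6 = OR(g5, w) = OR(1, 1) = 1
So g6 = 1 as required.

x=1 y=1 z=1 w=1 u=0 v=0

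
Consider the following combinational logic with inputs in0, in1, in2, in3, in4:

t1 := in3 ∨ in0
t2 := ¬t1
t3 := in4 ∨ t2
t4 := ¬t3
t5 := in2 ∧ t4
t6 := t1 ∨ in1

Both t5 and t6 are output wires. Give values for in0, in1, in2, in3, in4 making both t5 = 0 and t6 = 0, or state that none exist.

Check with in0=0, in1=0, in2=1, in3=0, in4=0:
t1 = in3 ∨ in0 = 0 ∨ 0 = 0
t2 = ¬t1 = ¬0 = 1
t3 = in4 ∨ t2 = 0 ∨ 1 = 1
t4 = ¬t3 = ¬1 = 0
t5 = in2 ∧ t4 = 1 ∧ 0 = 0
t6 = t1 ∨ in1 = 0 ∨ 0 = 0
So t5 = 0 and t6 = 0.

in0=0, in1=0, in2=1, in3=0, in4=0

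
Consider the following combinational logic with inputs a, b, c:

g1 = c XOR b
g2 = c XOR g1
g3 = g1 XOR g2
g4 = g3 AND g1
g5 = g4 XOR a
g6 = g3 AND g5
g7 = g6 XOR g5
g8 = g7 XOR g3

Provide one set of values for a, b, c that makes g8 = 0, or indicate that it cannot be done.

a=0, b=0, c=0

Check with a=0, b=0, c=0:
g1 = c XOR b = 0 XOR 0 = 0
g2 = c XOR g1 = 0 XOR 0 = 0
g3 = g1 XOR g2 = 0 XOR 0 = 0
g4 = g3 AND g1 = 0 AND 0 = 0
g5 = g4 XOR a = 0 XOR 0 = 0
g6 = g3 AND g5 = 0 AND 0 = 0
g7 = g6 XOR g5 = 0 XOR 0 = 0
g8 = g7 XOR g3 = 0 XOR 0 = 0
So g8 = 0 as required.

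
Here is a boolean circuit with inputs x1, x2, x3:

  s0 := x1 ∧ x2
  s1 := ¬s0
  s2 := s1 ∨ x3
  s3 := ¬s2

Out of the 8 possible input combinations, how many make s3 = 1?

s3 = ¬s2 must be 1, so s2 = 0.
Satisfying assignments:
  x1=1, x2=1, x3=0

1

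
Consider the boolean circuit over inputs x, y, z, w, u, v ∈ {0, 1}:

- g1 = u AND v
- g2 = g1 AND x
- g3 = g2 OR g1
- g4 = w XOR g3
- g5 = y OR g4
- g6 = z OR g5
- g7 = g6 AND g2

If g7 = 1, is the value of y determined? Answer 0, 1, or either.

Both values of y occur among assignments with g7 = 1:
  y=0: x=1, y=0, z=0, w=0, u=1, v=1
  y=1: x=1, y=1, z=0, w=0, u=1, v=1

either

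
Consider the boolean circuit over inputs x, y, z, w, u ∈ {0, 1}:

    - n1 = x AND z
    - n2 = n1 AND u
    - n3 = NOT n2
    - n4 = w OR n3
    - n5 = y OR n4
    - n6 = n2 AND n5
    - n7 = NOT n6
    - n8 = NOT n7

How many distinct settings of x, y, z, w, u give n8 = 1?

n8 = NOT n7 must be 1, so n7 = 0.
n7 = NOT n6 must be 0, so n6 = 1.
Satisfying assignments:
  x=1, y=0, z=1, w=1, u=1
  x=1, y=1, z=1, w=0, u=1
  x=1, y=1, z=1, w=1, u=1

3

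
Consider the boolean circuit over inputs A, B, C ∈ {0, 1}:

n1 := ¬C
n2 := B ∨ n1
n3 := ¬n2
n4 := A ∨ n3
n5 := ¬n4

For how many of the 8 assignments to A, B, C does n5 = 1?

3

n5 = ¬n4 must be 1, so n4 = 0.
Enumerating the 8 input combinations, 3 give n5 = 1 and 5 give n5 = 0.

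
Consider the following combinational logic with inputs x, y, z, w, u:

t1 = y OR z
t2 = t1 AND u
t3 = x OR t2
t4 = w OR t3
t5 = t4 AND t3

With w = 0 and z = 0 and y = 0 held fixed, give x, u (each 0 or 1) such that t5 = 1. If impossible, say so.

x=1, u=0

t5 = t4 AND t3 must be 1, so both t4 = 1 and t3 = 1.
Check with w = 0 and z = 0 and y = 0 and x=1, u=0:
t1 = y OR z = 0 OR 0 = 0
t2 = t1 AND u = 0 AND 0 = 0
t3 = x OR t2 = 1 OR 0 = 1
t4 = w OR t3 = 0 OR 1 = 1
t5 = t4 AND t3 = 1 AND 1 = 1
So t5 = 1.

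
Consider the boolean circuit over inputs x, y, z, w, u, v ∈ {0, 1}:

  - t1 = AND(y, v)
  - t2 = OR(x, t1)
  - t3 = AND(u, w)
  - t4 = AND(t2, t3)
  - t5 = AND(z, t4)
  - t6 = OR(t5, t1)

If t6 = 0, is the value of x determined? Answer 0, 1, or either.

Both values of x occur among assignments with t6 = 0:
  x=0: x=0, y=0, z=0, w=0, u=0, v=0
  x=1: x=1, y=0, z=0, w=0, u=0, v=0

either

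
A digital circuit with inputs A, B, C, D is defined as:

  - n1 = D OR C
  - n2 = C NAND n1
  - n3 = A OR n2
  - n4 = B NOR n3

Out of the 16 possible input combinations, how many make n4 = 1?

n4 = B NOR n3 must be 1, so both B = 0 and n3 = 0.
n3 = A OR n2 must be 0, so both A = 0 and n2 = 0.
n2 = C NAND n1 must be 0, so both C = 1 and n1 = 1.
Satisfying assignments:
  A=0, B=0, C=1, D=0
  A=0, B=0, C=1, D=1

2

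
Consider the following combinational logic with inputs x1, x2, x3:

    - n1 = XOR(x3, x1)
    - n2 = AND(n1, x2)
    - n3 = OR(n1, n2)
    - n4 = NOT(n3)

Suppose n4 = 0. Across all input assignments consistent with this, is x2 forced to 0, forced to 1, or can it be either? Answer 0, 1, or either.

either

Both values of x2 occur among assignments with n4 = 0:
  x2=0: x1=0, x2=0, x3=1
  x2=1: x1=0, x2=1, x3=1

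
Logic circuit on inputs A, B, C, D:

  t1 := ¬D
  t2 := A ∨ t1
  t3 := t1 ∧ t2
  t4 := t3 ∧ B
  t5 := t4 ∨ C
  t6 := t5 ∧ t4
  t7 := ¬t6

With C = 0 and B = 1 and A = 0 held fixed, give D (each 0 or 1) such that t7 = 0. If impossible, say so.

Check with C = 0 and B = 1 and A = 0 and D=0:
t1 = ¬D = ¬0 = 1
t2 = A ∨ t1 = 0 ∨ 1 = 1
t3 = t1 ∧ t2 = 1 ∧ 1 = 1
t4 = t3 ∧ B = 1 ∧ 1 = 1
t5 = t4 ∨ C = 1 ∨ 0 = 1
t6 = t5 ∧ t4 = 1 ∧ 1 = 1
t7 = ¬t6 = ¬1 = 0
So t7 = 0.

D=0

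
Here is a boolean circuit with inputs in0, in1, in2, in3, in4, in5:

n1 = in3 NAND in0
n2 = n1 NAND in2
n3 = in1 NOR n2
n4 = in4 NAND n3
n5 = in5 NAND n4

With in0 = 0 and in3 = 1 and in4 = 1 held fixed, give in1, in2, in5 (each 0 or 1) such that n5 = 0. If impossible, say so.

n5 = in5 NAND n4 must be 0, so both in5 = 1 and n4 = 1.
n4 = in4 NAND n3 must be 1, so at least one of in4, n3 is 0.
Check with in0 = 0 and in3 = 1 and in4 = 1 and in1=1, in2=0, in5=1:
n1 = in3 NAND in0 = 1 NAND 0 = 1
n2 = n1 NAND in2 = 1 NAND 0 = 1
n3 = in1 NOR n2 = 1 NOR 1 = 0
n4 = in4 NAND n3 = 1 NAND 0 = 1
n5 = in5 NAND n4 = 1 NAND 1 = 0
So n5 = 0.

in1=1, in2=0, in5=1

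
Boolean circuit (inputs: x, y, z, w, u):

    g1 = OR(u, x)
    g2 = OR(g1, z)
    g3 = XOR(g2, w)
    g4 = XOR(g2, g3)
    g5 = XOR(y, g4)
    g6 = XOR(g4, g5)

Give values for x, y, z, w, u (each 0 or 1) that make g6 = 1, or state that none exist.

Check with x=0, y=1, z=1, w=0, u=1:
g1 = OR(u, x) = OR(1, 0) = 1
g2 = OR(g1, z) = OR(1, 1) = 1
g3 = XOR(g2, w) = XOR(1, 0) = 1
g4 = XOR(g2, g3) = XOR(1, 1) = 0
g5 = XOR(y, g4) = XOR(1, 0) = 1
g6 = XOR(g4, g5) = XOR(0, 1) = 1
So g6 = 1 as required.

x=0, y=1, z=1, w=0, u=1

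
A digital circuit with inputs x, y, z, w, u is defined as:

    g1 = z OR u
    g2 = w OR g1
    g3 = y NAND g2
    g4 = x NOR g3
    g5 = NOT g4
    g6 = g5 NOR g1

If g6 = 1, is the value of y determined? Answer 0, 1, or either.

1

g6 = g5 NOR g1 must be 1, so both g5 = 0 and g1 = 0.
g5 = NOT g4 must be 0, so g4 = 1.
Every assignment with g6 = 1 has y = 1; there are 1 such assignment(s).
  x=0, y=1, z=0, w=1, u=0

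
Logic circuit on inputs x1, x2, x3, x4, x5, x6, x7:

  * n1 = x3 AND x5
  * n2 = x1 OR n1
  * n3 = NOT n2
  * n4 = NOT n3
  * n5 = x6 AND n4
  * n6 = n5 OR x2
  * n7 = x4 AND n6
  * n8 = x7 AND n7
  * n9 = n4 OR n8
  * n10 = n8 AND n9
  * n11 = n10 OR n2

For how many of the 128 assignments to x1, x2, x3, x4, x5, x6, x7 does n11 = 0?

42

n11 = n10 OR n2 must be 0, so both n10 = 0 and n2 = 0.
n10 = n8 AND n9 must be 0, so at least one of n8, n9 is 0.
Enumerating the 128 input combinations, 42 give n11 = 0 and 86 give n11 = 1.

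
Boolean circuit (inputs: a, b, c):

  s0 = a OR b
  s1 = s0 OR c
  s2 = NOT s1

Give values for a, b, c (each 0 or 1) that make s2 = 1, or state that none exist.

a=0, b=0, c=0

s2 = NOT s1 must be 1, so s1 = 0.
Check with a=0, b=0, c=0:
s0 = a OR b = 0 OR 0 = 0
s1 = s0 OR c = 0 OR 0 = 0
s2 = NOT s1 = NOT 0 = 1
So s2 = 1 as required.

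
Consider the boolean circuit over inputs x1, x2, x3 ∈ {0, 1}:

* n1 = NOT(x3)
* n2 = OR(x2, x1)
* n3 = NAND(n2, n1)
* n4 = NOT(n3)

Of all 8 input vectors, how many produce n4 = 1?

n4 = NOT(n3) must be 1, so n3 = 0.
n3 = NAND(n2, n1) must be 0, so both n2 = 1 and n1 = 1.
Satisfying assignments:
  x1=0, x2=1, x3=0
  x1=1, x2=0, x3=0
  x1=1, x2=1, x3=0

3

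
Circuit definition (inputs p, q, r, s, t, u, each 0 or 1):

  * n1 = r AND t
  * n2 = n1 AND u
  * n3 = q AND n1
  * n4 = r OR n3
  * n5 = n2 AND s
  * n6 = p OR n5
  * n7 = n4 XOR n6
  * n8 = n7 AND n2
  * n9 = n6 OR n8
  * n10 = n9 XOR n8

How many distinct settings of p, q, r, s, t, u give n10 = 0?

30

n10 = n9 XOR n8 must be 0, so n9 and n8 are equal.
Enumerating the 64 input combinations, 30 give n10 = 0 and 34 give n10 = 1.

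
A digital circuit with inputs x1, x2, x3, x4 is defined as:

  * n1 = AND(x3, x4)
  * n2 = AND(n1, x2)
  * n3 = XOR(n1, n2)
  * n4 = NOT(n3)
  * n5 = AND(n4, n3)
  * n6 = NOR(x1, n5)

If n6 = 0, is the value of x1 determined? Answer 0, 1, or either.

1

n6 = NOR(x1, n5) must be 0, so at least one of x1, n5 is 1.
Every assignment with n6 = 0 has x1 = 1; there are 8 such assignment(s).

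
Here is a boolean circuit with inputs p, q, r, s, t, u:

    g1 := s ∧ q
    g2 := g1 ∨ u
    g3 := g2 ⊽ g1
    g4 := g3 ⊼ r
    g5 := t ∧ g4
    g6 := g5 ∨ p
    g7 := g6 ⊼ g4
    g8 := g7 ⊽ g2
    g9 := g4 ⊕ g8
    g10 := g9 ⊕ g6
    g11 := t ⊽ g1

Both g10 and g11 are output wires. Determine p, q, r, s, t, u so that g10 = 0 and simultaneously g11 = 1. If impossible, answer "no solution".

p=0, q=1, r=1, s=0, t=0, u=0

Check with p=0, q=1, r=1, s=0, t=0, u=0:
g1 = s ∧ q = 0 ∧ 1 = 0
g2 = g1 ∨ u = 0 ∨ 0 = 0
g3 = g2 ⊽ g1 = 0 ⊽ 0 = 1
g4 = g3 ⊼ r = 1 ⊼ 1 = 0
g5 = t ∧ g4 = 0 ∧ 0 = 0
g6 = g5 ∨ p = 0 ∨ 0 = 0
g7 = g6 ⊼ g4 = 0 ⊼ 0 = 1
g8 = g7 ⊽ g2 = 1 ⊽ 0 = 0
g9 = g4 ⊕ g8 = 0 ⊕ 0 = 0
g10 = g9 ⊕ g6 = 0 ⊕ 0 = 0
g11 = t ⊽ g1 = 0 ⊽ 0 = 1
So g10 = 0 and g11 = 1.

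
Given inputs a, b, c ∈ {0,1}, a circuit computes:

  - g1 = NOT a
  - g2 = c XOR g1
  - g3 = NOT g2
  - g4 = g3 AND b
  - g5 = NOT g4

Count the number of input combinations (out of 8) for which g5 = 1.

g5 = NOT g4 must be 1, so g4 = 0.
g4 = g3 AND b must be 0, so at least one of g3, b is 0.
Satisfying assignments:
  a=0, b=0, c=0
  a=0, b=0, c=1
  a=0, b=1, c=0
  a=1, b=0, c=0
  a=1, b=0, c=1
  a=1, b=1, c=1

6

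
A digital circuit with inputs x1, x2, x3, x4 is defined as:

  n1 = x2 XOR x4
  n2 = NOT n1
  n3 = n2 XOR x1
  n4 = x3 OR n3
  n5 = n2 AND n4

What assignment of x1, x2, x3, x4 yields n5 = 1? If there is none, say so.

x1=0, x2=0, x3=1, x4=0

n5 = n2 AND n4 must be 1, so both n2 = 1 and n4 = 1.
n2 = NOT n1 must be 1, so n1 = 0.
Check with x1=0, x2=0, x3=1, x4=0:
n1 = x2 XOR x4 = 0 XOR 0 = 0
n2 = NOT n1 = NOT 0 = 1
n3 = n2 XOR x1 = 1 XOR 0 = 1
n4 = x3 OR n3 = 1 OR 1 = 1
n5 = n2 AND n4 = 1 AND 1 = 1
So n5 = 1 as required.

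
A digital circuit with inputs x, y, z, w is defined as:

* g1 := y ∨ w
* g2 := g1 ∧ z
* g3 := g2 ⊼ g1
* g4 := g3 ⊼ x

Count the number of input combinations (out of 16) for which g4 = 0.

5

g4 = g3 ⊼ x must be 0, so both g3 = 1 and x = 1.
g3 = g2 ⊼ g1 must be 1, so at least one of g2, g1 is 0.
Enumerating the 16 input combinations, 5 give g4 = 0 and 11 give g4 = 1.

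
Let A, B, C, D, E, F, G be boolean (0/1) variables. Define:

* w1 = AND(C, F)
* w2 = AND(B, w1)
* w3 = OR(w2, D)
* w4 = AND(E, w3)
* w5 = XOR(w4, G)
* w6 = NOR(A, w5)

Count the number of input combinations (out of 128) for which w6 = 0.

96

w6 = NOR(A, w5) must be 0, so at least one of A, w5 is 1.
Enumerating the 128 input combinations, 96 give w6 = 0 and 32 give w6 = 1.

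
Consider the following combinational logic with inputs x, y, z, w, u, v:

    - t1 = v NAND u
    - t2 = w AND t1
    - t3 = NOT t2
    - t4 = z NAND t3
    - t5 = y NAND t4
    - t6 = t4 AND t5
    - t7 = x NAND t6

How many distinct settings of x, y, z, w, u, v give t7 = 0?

11

t7 = x NAND t6 must be 0, so both x = 1 and t6 = 1.
t6 = t4 AND t5 must be 1, so both t4 = 1 and t5 = 1.
t4 = z NAND t3 must be 1, so at least one of z, t3 is 0.
Enumerating the 64 input combinations, 11 give t7 = 0 and 53 give t7 = 1.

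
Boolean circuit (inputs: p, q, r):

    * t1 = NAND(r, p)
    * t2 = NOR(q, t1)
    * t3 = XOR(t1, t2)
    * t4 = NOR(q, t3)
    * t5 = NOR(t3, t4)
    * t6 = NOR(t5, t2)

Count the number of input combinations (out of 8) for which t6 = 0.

t6 = NOR(t5, t2) must be 0, so at least one of t5, t2 is 1.
Satisfying assignments:
  p=1, q=0, r=1
  p=1, q=1, r=1

2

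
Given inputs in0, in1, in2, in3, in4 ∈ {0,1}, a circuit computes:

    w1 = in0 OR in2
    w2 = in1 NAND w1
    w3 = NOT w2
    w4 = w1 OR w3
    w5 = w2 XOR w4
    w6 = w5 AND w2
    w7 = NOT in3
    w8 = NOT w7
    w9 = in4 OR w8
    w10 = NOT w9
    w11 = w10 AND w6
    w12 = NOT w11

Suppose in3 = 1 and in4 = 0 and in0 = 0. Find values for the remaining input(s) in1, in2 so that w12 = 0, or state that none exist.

no solution exists

With in3 = 1 and in4 = 0 and in0 = 0 fixed, none of the 4 settings of in1, in2 give w12 = 0.
For example, with in1=1, in2=1:
w1 = in0 OR in2 = 0 OR 1 = 1
w2 = in1 NAND w1 = 1 NAND 1 = 0
w3 = NOT w2 = NOT 0 = 1
w4 = w1 OR w3 = 1 OR 1 = 1
w5 = w2 XOR w4 = 0 XOR 1 = 1
w6 = w5 AND w2 = 1 AND 0 = 0
w7 = NOT in3 = NOT 1 = 0
w8 = NOT w7 = NOT 0 = 1
w9 = in4 OR w8 = 0 OR 1 = 1
w10 = NOT w9 = NOT 1 = 0
w11 = w10 AND w6 = 0 AND 0 = 0
w12 = NOT w11 = NOT 0 = 1
giving w12 = 1 ≠ 0.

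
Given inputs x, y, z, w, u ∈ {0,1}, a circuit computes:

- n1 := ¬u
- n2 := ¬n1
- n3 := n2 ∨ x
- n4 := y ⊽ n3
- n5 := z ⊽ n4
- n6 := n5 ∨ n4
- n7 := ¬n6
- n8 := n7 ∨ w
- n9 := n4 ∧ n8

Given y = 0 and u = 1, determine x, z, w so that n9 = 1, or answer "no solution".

With y = 0 and u = 1 fixed, none of the 8 settings of x, z, w give n9 = 1.
For example, with x=0, z=0, w=0:
n1 = ¬u = ¬1 = 0
n2 = ¬n1 = ¬0 = 1
n3 = n2 ∨ x = 1 ∨ 0 = 1
n4 = y ⊽ n3 = 0 ⊽ 1 = 0
n5 = z ⊽ n4 = 0 ⊽ 0 = 1
n6 = n5 ∨ n4 = 1 ∨ 0 = 1
n7 = ¬n6 = ¬1 = 0
n8 = n7 ∨ w = 0 ∨ 0 = 0
n9 = n4 ∧ n8 = 0 ∧ 0 = 0
giving n9 = 0 ≠ 1.

no solution exists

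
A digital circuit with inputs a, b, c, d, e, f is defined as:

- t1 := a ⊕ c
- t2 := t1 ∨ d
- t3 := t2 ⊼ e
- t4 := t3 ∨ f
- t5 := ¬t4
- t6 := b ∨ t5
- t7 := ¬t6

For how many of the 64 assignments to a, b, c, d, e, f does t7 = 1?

26

t7 = ¬t6 must be 1, so t6 = 0.
t6 = b ∨ t5 must be 0, so both b = 0 and t5 = 0.
Enumerating the 64 input combinations, 26 give t7 = 1 and 38 give t7 = 0.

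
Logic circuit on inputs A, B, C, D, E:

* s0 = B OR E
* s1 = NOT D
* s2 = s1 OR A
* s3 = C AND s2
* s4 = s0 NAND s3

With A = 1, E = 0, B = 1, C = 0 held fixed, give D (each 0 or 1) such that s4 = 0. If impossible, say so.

With A = 1, E = 0, B = 1, C = 0 fixed, none of the 2 settings of D give s4 = 0.
For example, with D=0:
s0 = B OR E = 1 OR 0 = 1
s1 = NOT D = NOT 0 = 1
s2 = s1 OR A = 1 OR 1 = 1
s3 = C AND s2 = 0 AND 1 = 0
s4 = s0 NAND s3 = 1 NAND 0 = 1
giving s4 = 1 ≠ 0.

no solution exists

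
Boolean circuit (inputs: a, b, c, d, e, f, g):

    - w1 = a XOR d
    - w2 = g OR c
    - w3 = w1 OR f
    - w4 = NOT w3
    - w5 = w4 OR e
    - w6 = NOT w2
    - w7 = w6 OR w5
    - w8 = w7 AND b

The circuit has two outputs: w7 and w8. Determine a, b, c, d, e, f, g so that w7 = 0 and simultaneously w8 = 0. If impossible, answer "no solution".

a=0, b=0, c=0, d=1, e=0, f=0, g=1

Check with a=0, b=0, c=0, d=1, e=0, f=0, g=1:
w1 = a XOR d = 0 XOR 1 = 1
w2 = g OR c = 1 OR 0 = 1
w3 = w1 OR f = 1 OR 0 = 1
w4 = NOT w3 = NOT 1 = 0
w5 = w4 OR e = 0 OR 0 = 0
w6 = NOT w2 = NOT 1 = 0
w7 = w6 OR w5 = 0 OR 0 = 0
w8 = w7 AND b = 0 AND 0 = 0
So w7 = 0 and w8 = 0.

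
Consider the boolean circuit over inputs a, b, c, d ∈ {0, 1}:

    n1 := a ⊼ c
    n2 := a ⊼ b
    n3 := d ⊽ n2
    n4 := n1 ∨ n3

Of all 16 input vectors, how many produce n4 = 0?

3

n4 = n1 ∨ n3 must be 0, so both n1 = 0 and n3 = 0.
n1 = a ⊼ c must be 0, so both a = 1 and c = 1.
n3 = d ⊽ n2 must be 0, so at least one of d, n2 is 1.
Satisfying assignments:
  a=1, b=0, c=1, d=0
  a=1, b=0, c=1, d=1
  a=1, b=1, c=1, d=1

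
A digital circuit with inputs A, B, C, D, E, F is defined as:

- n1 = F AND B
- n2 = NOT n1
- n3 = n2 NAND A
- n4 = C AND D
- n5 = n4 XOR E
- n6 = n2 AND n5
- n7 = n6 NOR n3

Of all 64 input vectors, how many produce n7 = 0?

n7 = n6 NOR n3 must be 0, so at least one of n6, n3 is 1.
Enumerating the 64 input combinations, 52 give n7 = 0 and 12 give n7 = 1.

52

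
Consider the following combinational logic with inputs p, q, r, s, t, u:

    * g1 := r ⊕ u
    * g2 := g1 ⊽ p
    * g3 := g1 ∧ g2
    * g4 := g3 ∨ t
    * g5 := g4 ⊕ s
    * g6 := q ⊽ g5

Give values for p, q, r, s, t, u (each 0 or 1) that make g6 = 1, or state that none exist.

p=0, q=0, r=1, s=1, t=1, u=1

g6 = q ⊽ g5 must be 1, so both q = 0 and g5 = 0.
g5 = g4 ⊕ s must be 0, so g4 and s are equal.
Check with p=0, q=0, r=1, s=1, t=1, u=1:
g1 = r ⊕ u = 1 ⊕ 1 = 0
g2 = g1 ⊽ p = 0 ⊽ 0 = 1
g3 = g1 ∧ g2 = 0 ∧ 1 = 0
g4 = g3 ∨ t = 0 ∨ 1 = 1
g5 = g4 ⊕ s = 1 ⊕ 1 = 0
g6 = q ⊽ g5 = 0 ⊽ 0 = 1
So g6 = 1 as required.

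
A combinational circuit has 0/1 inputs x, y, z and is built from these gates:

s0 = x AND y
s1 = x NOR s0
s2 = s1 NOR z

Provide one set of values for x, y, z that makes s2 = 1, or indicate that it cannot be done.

s2 = s1 NOR z must be 1, so both s1 = 0 and z = 0.
s1 = x NOR s0 must be 0, so at least one of x, s0 is 1.
Check with x=1, y=0, z=0:
s0 = x AND y = 1 AND 0 = 0
s1 = x NOR s0 = 1 NOR 0 = 0
s2 = s1 NOR z = 0 NOR 0 = 1
So s2 = 1 as required.

x=1, y=0, z=0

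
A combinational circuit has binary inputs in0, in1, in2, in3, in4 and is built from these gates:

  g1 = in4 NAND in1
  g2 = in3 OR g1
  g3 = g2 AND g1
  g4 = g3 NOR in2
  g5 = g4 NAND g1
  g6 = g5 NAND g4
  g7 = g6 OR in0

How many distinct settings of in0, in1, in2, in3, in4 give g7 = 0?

g7 = g6 OR in0 must be 0, so both g6 = 0 and in0 = 0.
g6 = g5 NAND g4 must be 0, so both g5 = 1 and g4 = 1.
g5 = g4 NAND g1 must be 1, so at least one of g4, g1 is 0.
Satisfying assignments:
  in0=0, in1=1, in2=0, in3=0, in4=1
  in0=0, in1=1, in2=0, in3=1, in4=1

2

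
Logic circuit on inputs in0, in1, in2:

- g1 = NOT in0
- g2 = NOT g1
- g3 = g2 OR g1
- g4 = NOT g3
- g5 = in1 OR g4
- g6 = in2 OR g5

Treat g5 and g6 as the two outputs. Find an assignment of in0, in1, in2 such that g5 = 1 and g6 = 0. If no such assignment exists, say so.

Across all 8 input combinations, none give both g5 = 1 and g6 = 0.

no solution exists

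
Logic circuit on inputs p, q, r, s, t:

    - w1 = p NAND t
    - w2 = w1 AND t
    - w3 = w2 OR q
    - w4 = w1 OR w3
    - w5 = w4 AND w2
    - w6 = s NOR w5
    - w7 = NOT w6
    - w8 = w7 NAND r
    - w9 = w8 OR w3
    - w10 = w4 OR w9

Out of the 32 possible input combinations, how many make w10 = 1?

31

w10 = w4 OR w9 must be 1, so at least one of w4, w9 is 1.
Enumerating the 32 input combinations, 31 give w10 = 1 and 1 give w10 = 0.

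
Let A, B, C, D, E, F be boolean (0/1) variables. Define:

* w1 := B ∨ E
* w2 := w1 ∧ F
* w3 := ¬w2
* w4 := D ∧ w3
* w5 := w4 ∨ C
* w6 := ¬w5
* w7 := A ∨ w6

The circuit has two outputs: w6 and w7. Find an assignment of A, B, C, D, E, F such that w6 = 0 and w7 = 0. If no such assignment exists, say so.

A=0 B=1 C=1 D=0 E=0 F=1

Check with A=0 B=1 C=1 D=0 E=0 F=1:
w1 = B ∨ E = 1 ∨ 0 = 1
w2 = w1 ∧ F = 1 ∧ 1 = 1
w3 = ¬w2 = ¬1 = 0
w4 = D ∧ w3 = 0 ∧ 0 = 0
w5 = w4 ∨ C = 0 ∨ 1 = 1
w6 = ¬w5 = ¬1 = 0
w7 = A ∨ w6 = 0 ∨ 0 = 0
So w6 = 0 and w7 = 0.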